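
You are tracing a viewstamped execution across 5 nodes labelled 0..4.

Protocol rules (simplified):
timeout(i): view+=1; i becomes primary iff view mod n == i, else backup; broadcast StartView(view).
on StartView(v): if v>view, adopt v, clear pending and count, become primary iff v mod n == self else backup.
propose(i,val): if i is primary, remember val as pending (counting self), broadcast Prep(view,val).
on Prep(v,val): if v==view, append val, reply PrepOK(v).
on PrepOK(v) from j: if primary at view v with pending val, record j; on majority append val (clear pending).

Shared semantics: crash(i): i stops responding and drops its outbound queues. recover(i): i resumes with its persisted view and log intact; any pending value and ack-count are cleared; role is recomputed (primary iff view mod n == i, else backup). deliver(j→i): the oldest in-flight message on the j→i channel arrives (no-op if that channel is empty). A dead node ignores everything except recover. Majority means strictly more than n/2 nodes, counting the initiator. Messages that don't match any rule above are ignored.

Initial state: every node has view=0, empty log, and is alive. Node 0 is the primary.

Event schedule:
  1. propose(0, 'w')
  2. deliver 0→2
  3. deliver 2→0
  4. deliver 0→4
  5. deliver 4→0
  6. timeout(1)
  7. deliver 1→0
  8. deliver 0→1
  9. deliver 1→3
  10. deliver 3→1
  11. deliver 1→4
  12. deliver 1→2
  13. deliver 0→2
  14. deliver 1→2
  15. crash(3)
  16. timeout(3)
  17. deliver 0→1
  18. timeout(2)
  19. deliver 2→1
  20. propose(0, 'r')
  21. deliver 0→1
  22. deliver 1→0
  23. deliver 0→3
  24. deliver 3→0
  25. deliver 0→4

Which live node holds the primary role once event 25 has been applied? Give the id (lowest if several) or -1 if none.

2

step 1 propose(0,'w'): —
step 2 deliver 0→2: 2={back,v=0,log=w}
step 3 deliver 2→0: —
step 4 deliver 0→4: 4={back,v=0,log=w}
step 5 deliver 4→0: 0={prim,v=0,log=w}
step 6 timeout(1): 1={prim,v=1,log=-}
step 7 deliver 1→0: 0={back,v=1,log=w}
step 8 deliver 0→1: —
step 9 deliver 1→3: 3={back,v=1,log=-}
step 10 deliver 3→1: —
step 11 deliver 1→4: 4={back,v=1,log=w}
step 12 deliver 1→2: 2={back,v=1,log=w}
step 13 deliver 0→2: —
step 14 deliver 1→2: —
step 15 crash(3): 3={✗back,v=1,log=-}
step 16 timeout(3): —
step 17 deliver 0→1: —
step 18 timeout(2): 2={prim,v=2,log=w}
step 19 deliver 2→1: 1={back,v=2,log=-}
step 20 propose(0,'r'): —
step 21 deliver 0→1: —
step 22 deliver 1→0: —
step 23 deliver 0→3: —
step 24 deliver 3→0: —
step 25 deliver 0→4: —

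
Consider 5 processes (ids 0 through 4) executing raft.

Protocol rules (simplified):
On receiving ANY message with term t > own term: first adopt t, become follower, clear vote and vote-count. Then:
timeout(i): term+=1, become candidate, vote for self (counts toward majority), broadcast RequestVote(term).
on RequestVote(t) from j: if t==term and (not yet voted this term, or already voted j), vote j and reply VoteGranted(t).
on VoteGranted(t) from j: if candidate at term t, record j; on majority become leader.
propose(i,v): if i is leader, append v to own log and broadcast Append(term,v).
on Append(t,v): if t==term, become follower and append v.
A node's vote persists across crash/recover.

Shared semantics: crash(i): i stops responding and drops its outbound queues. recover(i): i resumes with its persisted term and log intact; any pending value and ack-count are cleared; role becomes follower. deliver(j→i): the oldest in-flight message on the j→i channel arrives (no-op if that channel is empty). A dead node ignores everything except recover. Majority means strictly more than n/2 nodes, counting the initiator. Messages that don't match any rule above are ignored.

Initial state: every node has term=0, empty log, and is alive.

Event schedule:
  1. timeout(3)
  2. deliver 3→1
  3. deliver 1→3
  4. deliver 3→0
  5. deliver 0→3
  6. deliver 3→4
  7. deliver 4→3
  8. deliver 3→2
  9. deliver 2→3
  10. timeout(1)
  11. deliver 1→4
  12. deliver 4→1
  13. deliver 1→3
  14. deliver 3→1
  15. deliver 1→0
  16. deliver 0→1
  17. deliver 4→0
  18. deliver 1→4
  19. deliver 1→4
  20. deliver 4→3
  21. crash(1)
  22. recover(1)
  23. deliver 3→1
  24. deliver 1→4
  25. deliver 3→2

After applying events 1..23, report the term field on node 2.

step 1 timeout(3): 3={cand,t=1,log=-}
step 2 deliver 3→1: 1={foll,t=1,log=-}
step 3 deliver 1→3: —
step 4 deliver 3→0: 0={foll,t=1,log=-}
step 5 deliver 0→3: 3={lead,t=1,log=-}
step 6 deliver 3→4: 4={foll,t=1,log=-}
step 7 deliver 4→3: —
step 8 deliver 3→2: 2={foll,t=1,log=-}
step 9 deliver 2→3: —
step 10 timeout(1): 1={cand,t=2,log=-}
step 11 deliver 1→4: 4={foll,t=2,log=-}
step 12 deliver 4→1: —
step 13 deliver 1→3: 3={foll,t=2,log=-}
step 14 deliver 3→1: 1={lead,t=2,log=-}
step 15 deliver 1→0: 0={foll,t=2,log=-}
step 16 deliver 0→1: —
step 17 deliver 4→0: —
step 18 deliver 1→4: —
step 19 deliver 1→4: —
step 20 deliver 4→3: —
step 21 crash(1): 1={✗lead,t=2,log=-}
step 22 recover(1): 1={foll,t=2,log=-}
step 23 deliver 3→1: —

1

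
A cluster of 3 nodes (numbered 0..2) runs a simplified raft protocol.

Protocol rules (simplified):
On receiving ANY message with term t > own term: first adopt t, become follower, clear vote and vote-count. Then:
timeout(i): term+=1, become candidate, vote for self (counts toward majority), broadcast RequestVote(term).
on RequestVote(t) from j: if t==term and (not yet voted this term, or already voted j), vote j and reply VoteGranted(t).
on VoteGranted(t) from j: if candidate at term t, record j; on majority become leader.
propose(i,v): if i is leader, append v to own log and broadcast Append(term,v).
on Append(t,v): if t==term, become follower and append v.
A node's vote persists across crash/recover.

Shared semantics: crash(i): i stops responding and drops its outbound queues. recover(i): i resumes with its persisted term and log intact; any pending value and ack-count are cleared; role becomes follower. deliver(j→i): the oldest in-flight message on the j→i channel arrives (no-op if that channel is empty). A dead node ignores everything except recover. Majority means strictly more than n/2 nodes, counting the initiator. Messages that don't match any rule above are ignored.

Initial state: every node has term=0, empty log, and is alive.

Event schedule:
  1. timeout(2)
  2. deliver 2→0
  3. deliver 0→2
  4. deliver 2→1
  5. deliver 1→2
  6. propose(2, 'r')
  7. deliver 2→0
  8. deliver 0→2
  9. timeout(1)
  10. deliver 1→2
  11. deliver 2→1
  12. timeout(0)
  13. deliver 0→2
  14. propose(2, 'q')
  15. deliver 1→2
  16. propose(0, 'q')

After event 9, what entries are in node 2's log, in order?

e1 timeout(2): 2[cand,t=1,-]
e2 deliver 2→0: 0[foll,t=1,-]
e3 deliver 0→2: 2[lead,t=1,-]
e4 deliver 2→1: 1[foll,t=1,-]
e5 deliver 1→2: ·
e6 propose(2,'r'): 2[lead,t=1,r]
e7 deliver 2→0: 0[foll,t=1,r]
e8 deliver 0→2: ·
e9 timeout(1): 1[cand,t=2,-]

r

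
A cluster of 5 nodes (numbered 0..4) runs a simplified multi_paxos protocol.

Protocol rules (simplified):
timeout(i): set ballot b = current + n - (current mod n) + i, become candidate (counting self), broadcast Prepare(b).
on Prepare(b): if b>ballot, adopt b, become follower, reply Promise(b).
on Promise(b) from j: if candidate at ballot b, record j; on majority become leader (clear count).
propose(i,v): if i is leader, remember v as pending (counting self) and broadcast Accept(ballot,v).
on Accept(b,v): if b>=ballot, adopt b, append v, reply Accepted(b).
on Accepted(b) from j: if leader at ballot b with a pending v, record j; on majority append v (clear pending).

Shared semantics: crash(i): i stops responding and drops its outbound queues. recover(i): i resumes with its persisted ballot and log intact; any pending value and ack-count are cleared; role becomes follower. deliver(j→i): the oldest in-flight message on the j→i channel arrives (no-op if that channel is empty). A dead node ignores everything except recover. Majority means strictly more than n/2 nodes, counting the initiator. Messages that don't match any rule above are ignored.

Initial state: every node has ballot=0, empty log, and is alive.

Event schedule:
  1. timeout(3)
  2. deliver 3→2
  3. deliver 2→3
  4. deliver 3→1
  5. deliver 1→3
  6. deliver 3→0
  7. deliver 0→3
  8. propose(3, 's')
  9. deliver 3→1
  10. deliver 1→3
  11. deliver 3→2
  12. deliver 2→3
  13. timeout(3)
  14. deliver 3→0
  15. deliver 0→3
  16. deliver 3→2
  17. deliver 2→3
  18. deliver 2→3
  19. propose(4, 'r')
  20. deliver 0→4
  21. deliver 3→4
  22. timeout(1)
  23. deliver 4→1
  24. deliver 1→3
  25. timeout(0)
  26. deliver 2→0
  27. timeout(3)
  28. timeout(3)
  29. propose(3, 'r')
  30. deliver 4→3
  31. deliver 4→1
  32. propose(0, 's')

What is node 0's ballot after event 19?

8

after 1 — timeout(3): n3:cand/b8/[-]
after 2 — deliver 3→2: n2:foll/b8/[-]
after 3 — deliver 2→3: ·
after 4 — deliver 3→1: n1:foll/b8/[-]
after 5 — deliver 1→3: n3:lead/b8/[-]
after 6 — deliver 3→0: n0:foll/b8/[-]
after 7 — deliver 0→3: ·
after 8 — propose(3,'s'): ·
after 9 — deliver 3→1: n1:foll/b8/[s]
after 10 — deliver 1→3: ·
after 11 — deliver 3→2: n2:foll/b8/[s]
after 12 — deliver 2→3: n3:lead/b8/[s]
after 13 — timeout(3): n3:cand/b13/[s]
after 14 — deliver 3→0: n0:foll/b8/[s]
after 15 — deliver 0→3: ·
after 16 — deliver 3→2: n2:foll/b13/[s]
after 17 — deliver 2→3: ·
after 18 — deliver 2→3: ·
after 19 — propose(4,'r'): ·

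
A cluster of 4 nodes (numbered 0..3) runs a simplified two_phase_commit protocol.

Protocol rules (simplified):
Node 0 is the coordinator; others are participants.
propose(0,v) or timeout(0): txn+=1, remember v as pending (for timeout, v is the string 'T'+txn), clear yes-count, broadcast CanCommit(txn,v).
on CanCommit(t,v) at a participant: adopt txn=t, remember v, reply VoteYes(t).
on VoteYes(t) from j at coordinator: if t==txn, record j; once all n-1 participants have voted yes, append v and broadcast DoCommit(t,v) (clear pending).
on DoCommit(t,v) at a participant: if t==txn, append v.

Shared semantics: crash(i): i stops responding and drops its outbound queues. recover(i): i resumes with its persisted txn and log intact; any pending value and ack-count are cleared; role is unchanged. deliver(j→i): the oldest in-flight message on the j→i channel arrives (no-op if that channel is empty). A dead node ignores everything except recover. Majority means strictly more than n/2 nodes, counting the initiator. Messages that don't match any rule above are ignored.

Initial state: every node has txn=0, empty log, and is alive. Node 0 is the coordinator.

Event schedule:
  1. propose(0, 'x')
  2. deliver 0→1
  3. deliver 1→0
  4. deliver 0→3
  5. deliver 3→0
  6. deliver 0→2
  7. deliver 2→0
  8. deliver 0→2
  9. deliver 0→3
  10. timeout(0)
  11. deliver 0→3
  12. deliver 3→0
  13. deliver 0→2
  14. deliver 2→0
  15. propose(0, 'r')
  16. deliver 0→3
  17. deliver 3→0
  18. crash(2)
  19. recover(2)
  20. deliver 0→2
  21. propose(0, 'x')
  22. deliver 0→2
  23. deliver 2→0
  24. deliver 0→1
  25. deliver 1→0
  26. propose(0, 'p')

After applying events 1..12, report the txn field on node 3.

after 1 — propose(0,'x'): n0:coor/t1/[-]
after 2 — deliver 0→1: n1:part/t1/[-]
after 3 — deliver 1→0: ·
after 4 — deliver 0→3: n3:part/t1/[-]
after 5 — deliver 3→0: ·
after 6 — deliver 0→2: n2:part/t1/[-]
after 7 — deliver 2→0: n0:coor/t1/[x]
after 8 — deliver 0→2: n2:part/t1/[x]
after 9 — deliver 0→3: n3:part/t1/[x]
after 10 — timeout(0): n0:coor/t2/[x]
after 11 — deliver 0→3: n3:part/t2/[x]
after 12 — deliver 3→0: ·

2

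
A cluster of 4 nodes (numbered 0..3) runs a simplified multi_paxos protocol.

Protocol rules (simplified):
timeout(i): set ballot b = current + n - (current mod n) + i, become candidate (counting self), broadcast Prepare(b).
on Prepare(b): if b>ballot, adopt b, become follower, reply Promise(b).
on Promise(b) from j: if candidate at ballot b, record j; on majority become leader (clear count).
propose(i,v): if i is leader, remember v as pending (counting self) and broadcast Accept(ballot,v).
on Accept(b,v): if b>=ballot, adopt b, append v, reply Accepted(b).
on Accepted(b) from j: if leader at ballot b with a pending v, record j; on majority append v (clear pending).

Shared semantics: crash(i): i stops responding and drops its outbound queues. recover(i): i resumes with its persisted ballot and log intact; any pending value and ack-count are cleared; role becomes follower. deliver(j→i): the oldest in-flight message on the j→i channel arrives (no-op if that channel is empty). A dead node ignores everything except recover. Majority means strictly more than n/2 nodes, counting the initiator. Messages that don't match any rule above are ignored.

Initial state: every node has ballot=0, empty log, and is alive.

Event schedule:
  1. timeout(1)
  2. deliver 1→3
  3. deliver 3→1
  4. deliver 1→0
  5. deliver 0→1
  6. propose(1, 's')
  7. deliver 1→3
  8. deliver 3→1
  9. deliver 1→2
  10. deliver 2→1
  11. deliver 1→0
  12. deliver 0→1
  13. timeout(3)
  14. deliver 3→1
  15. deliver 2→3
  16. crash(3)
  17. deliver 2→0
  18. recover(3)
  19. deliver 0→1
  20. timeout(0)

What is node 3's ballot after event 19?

step 1 timeout(1): 1={cand,b=5,log=-}
step 2 deliver 1→3: 3={foll,b=5,log=-}
step 3 deliver 3→1: —
step 4 deliver 1→0: 0={foll,b=5,log=-}
step 5 deliver 0→1: 1={lead,b=5,log=-}
step 6 propose(1,'s'): —
step 7 deliver 1→3: 3={foll,b=5,log=s}
step 8 deliver 3→1: —
step 9 deliver 1→2: 2={foll,b=5,log=-}
step 10 deliver 2→1: —
step 11 deliver 1→0: 0={foll,b=5,log=s}
step 12 deliver 0→1: 1={lead,b=5,log=s}
step 13 timeout(3): 3={cand,b=11,log=s}
step 14 deliver 3→1: 1={foll,b=11,log=s}
step 15 deliver 2→3: —
step 16 crash(3): 3={✗cand,b=11,log=s}
step 17 deliver 2→0: —
step 18 recover(3): 3={foll,b=11,log=s}
step 19 deliver 0→1: —

11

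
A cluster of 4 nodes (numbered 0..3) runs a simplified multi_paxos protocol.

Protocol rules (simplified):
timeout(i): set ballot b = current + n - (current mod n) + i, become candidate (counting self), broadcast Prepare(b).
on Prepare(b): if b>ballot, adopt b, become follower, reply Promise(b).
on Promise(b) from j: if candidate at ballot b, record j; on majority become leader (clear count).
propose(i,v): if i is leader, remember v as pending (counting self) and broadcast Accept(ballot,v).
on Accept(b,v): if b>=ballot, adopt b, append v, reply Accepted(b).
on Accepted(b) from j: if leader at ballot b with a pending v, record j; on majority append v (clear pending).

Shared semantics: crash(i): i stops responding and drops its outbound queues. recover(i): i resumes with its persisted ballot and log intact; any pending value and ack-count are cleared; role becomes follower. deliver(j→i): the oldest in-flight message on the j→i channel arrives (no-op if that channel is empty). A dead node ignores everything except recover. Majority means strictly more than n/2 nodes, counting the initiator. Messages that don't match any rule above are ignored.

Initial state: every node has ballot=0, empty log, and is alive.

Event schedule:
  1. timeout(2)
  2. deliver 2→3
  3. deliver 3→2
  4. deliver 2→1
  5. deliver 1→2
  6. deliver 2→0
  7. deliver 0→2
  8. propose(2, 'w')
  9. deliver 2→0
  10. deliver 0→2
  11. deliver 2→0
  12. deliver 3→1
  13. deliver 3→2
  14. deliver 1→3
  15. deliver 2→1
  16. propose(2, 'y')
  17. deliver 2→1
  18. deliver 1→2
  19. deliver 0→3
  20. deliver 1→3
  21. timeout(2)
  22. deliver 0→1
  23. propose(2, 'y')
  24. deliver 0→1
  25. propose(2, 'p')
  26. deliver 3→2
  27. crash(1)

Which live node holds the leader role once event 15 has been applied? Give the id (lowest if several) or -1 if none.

2

after 1 — timeout(2): n2:cand/b6/[-]
after 2 — deliver 2→3: n3:foll/b6/[-]
after 3 — deliver 3→2: ·
after 4 — deliver 2→1: n1:foll/b6/[-]
after 5 — deliver 1→2: n2:lead/b6/[-]
after 6 — deliver 2→0: n0:foll/b6/[-]
after 7 — deliver 0→2: ·
after 8 — propose(2,'w'): ·
after 9 — deliver 2→0: n0:foll/b6/[w]
after 10 — deliver 0→2: ·
after 11 — deliver 2→0: ·
after 12 — deliver 3→1: ·
after 13 — deliver 3→2: ·
after 14 — deliver 1→3: ·
after 15 — deliver 2→1: n1:foll/b6/[w]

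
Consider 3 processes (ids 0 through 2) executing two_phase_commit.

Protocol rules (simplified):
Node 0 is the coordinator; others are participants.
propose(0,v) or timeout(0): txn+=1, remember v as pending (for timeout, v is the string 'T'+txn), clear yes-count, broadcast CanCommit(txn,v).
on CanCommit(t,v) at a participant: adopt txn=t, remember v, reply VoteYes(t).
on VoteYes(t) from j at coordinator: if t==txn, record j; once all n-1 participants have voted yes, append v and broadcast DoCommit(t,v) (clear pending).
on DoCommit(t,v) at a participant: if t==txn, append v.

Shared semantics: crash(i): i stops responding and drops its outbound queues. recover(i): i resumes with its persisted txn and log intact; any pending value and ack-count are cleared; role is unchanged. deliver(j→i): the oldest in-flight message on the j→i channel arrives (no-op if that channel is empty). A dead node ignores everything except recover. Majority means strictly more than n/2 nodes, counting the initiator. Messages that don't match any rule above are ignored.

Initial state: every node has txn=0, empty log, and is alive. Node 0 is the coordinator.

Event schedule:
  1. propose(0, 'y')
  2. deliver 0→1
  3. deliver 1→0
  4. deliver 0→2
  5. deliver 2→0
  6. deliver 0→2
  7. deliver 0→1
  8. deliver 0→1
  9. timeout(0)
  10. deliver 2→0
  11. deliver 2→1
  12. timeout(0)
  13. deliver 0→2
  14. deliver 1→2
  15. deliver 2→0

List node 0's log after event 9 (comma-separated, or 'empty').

y

after 1 — propose(0,'y'): n0:coor/t1/[-]
after 2 — deliver 0→1: n1:part/t1/[-]
after 3 — deliver 1→0: ·
after 4 — deliver 0→2: n2:part/t1/[-]
after 5 — deliver 2→0: n0:coor/t1/[y]
after 6 — deliver 0→2: n2:part/t1/[y]
after 7 — deliver 0→1: n1:part/t1/[y]
after 8 — deliver 0→1: ·
after 9 — timeout(0): n0:coor/t2/[y]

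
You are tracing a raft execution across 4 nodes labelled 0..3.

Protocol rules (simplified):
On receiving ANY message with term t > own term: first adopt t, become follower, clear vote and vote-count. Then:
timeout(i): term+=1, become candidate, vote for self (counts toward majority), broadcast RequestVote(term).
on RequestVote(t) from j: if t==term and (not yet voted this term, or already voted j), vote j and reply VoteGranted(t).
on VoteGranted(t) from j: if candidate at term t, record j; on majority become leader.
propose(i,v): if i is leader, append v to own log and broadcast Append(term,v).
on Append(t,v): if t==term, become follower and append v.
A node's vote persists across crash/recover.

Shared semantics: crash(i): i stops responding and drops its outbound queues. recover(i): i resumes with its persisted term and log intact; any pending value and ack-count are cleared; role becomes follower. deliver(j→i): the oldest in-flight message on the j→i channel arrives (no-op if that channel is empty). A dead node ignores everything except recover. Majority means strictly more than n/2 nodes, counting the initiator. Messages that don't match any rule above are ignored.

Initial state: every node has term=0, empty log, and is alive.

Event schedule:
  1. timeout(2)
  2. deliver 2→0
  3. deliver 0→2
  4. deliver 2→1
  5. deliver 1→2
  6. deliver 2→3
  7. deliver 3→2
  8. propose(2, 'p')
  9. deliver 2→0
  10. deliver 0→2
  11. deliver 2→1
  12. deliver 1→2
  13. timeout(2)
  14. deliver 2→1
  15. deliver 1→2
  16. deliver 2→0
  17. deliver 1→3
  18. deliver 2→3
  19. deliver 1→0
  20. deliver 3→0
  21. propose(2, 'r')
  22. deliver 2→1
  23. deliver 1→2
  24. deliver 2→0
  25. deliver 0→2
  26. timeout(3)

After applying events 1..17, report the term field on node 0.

[1] timeout(2) → N2(cand t1 [-])
[2] deliver 2→0 → N0(foll t1 [-])
[3] deliver 0→2 → ∅
[4] deliver 2→1 → N1(foll t1 [-])
[5] deliver 1→2 → N2(lead t1 [-])
[6] deliver 2→3 → N3(foll t1 [-])
[7] deliver 3→2 → ∅
[8] propose(2,'p') → N2(lead t1 [p])
[9] deliver 2→0 → N0(foll t1 [p])
[10] deliver 0→2 → ∅
[11] deliver 2→1 → N1(foll t1 [p])
[12] deliver 1→2 → ∅
[13] timeout(2) → N2(cand t2 [p])
[14] deliver 2→1 → N1(foll t2 [p])
[15] deliver 1→2 → ∅
[16] deliver 2→0 → N0(foll t2 [p])
[17] deliver 1→3 → ∅

2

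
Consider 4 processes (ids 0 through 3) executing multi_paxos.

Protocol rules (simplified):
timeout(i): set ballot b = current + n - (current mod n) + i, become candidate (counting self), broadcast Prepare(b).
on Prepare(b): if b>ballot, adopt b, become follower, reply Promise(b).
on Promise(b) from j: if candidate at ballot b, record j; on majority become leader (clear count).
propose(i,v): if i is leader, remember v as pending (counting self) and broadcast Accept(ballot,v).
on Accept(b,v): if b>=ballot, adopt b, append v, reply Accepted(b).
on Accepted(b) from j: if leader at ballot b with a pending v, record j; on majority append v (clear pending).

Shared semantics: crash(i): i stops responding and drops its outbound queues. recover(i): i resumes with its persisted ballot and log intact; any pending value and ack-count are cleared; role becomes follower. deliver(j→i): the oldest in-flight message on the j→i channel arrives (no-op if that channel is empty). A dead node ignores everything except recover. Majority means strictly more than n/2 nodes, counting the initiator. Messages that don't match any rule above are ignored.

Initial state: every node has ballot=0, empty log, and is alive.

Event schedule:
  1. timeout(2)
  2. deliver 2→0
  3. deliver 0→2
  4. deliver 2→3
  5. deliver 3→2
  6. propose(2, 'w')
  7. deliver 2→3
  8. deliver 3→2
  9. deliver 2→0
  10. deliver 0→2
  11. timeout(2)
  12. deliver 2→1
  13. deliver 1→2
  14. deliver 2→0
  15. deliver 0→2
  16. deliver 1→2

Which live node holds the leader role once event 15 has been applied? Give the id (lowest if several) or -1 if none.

-1

after 1 — timeout(2): n2:cand/b6/[-]
after 2 — deliver 2→0: n0:foll/b6/[-]
after 3 — deliver 0→2: ·
after 4 — deliver 2→3: n3:foll/b6/[-]
after 5 — deliver 3→2: n2:lead/b6/[-]
after 6 — propose(2,'w'): ·
after 7 — deliver 2→3: n3:foll/b6/[w]
after 8 — deliver 3→2: ·
after 9 — deliver 2→0: n0:foll/b6/[w]
after 10 — deliver 0→2: n2:lead/b6/[w]
after 11 — timeout(2): n2:cand/b10/[w]
after 12 — deliver 2→1: n1:foll/b6/[-]
after 13 — deliver 1→2: ·
after 14 — deliver 2→0: n0:foll/b10/[w]
after 15 — deliver 0→2: ·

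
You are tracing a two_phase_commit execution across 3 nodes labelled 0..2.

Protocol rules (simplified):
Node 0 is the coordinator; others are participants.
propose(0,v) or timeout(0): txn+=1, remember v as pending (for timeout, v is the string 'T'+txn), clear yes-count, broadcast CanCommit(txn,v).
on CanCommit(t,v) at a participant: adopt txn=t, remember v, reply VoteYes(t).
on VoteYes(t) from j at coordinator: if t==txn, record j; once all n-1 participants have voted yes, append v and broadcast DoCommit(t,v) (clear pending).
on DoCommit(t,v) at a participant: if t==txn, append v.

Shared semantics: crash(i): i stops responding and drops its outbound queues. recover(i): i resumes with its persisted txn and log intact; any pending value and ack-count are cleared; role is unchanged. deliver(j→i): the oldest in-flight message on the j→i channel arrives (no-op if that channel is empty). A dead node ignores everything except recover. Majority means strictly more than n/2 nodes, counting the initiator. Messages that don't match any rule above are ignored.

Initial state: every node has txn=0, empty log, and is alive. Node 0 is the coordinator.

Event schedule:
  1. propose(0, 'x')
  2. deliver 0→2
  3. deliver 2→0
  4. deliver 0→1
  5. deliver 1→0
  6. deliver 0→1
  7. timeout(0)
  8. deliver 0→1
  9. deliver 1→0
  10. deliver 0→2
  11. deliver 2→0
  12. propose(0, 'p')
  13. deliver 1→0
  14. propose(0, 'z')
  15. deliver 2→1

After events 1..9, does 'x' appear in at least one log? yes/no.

1. propose(0,'x'):  <0:coor t1 ->
2. deliver 0→2:  <2:part t1 ->
3. deliver 2→0:  nop
4. deliver 0→1:  <1:part t1 ->
5. deliver 1→0:  <0:coor t1 x>
6. deliver 0→1:  <1:part t1 x>
7. timeout(0):  <0:coor t2 x>
8. deliver 0→1:  <1:part t2 x>
9. deliver 1→0:  nop

yes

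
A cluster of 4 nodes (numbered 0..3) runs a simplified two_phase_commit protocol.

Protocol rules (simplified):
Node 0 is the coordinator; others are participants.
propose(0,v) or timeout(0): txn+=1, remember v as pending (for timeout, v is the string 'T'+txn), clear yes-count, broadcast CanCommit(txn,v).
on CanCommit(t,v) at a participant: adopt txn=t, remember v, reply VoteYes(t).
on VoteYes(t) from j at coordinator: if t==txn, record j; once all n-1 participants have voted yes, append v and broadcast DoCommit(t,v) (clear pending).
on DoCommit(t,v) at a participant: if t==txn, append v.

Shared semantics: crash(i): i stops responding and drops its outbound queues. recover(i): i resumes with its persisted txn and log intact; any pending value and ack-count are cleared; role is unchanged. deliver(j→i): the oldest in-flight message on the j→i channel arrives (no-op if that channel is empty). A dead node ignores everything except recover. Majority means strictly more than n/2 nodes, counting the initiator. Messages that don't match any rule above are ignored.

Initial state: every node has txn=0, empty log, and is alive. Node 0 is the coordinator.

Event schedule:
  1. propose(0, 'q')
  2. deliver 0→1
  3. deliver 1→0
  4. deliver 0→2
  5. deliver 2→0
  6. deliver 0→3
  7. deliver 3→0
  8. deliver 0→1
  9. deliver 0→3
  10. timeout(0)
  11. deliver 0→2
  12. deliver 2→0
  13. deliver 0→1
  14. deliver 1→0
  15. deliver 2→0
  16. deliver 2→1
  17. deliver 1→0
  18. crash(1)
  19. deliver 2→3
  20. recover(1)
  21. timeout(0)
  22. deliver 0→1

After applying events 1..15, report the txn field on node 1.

step 1 propose(0,'q'): 0={coor,t=1,log=-}
step 2 deliver 0→1: 1={part,t=1,log=-}
step 3 deliver 1→0: —
step 4 deliver 0→2: 2={part,t=1,log=-}
step 5 deliver 2→0: —
step 6 deliver 0→3: 3={part,t=1,log=-}
step 7 deliver 3→0: 0={coor,t=1,log=q}
step 8 deliver 0→1: 1={part,t=1,log=q}
step 9 deliver 0→3: 3={part,t=1,log=q}
step 10 timeout(0): 0={coor,t=2,log=q}
step 11 deliver 0→2: 2={part,t=1,log=q}
step 12 deliver 2→0: —
step 13 deliver 0→1: 1={part,t=2,log=q}
step 14 deliver 1→0: —
step 15 deliver 2→0: —

2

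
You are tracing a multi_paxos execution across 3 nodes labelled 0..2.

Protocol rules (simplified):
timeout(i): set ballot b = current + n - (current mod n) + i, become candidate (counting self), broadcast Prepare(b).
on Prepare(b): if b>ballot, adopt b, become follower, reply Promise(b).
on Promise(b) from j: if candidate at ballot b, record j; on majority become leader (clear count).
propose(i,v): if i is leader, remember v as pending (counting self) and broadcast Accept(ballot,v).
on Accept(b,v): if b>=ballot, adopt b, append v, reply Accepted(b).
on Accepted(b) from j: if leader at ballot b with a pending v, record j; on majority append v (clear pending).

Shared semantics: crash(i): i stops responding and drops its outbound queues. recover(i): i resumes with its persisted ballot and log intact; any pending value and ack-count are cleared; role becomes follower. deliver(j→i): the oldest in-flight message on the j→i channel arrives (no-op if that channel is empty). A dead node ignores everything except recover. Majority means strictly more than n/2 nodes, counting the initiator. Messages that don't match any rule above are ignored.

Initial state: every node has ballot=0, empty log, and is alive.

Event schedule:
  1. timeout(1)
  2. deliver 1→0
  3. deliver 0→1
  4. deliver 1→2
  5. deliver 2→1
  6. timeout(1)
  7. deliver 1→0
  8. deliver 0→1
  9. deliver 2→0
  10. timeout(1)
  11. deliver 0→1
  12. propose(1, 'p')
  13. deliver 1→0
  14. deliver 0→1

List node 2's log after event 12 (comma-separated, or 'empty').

empty

[1] timeout(1) → N1(cand b4 [-])
[2] deliver 1→0 → N0(foll b4 [-])
[3] deliver 0→1 → N1(lead b4 [-])
[4] deliver 1→2 → N2(foll b4 [-])
[5] deliver 2→1 → ∅
[6] timeout(1) → N1(cand b7 [-])
[7] deliver 1→0 → N0(foll b7 [-])
[8] deliver 0→1 → N1(lead b7 [-])
[9] deliver 2→0 → ∅
[10] timeout(1) → N1(cand b10 [-])
[11] deliver 0→1 → ∅
[12] propose(1,'p') → ∅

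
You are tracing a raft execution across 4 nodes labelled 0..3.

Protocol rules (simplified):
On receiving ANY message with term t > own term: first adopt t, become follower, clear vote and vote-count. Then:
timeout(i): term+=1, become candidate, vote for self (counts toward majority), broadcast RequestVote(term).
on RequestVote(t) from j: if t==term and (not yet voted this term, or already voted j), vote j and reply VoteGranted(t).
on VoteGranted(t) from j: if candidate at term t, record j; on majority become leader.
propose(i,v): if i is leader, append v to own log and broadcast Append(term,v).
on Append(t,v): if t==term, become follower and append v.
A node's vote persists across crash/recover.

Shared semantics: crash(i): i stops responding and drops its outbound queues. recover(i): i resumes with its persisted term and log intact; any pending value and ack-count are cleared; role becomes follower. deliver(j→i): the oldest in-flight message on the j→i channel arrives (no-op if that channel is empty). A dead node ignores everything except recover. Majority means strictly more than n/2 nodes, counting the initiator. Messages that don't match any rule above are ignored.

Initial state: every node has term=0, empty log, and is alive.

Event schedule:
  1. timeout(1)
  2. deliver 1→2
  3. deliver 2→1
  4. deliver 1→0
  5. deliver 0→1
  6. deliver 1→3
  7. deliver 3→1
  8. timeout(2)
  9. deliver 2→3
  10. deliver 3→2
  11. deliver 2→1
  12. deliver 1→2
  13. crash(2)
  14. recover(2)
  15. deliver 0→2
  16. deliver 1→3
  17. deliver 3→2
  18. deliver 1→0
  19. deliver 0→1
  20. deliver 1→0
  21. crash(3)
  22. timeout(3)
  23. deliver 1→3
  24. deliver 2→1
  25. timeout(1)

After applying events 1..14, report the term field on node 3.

1. timeout(1):  <1:cand t1 ->
2. deliver 1→2:  <2:foll t1 ->
3. deliver 2→1:  nop
4. deliver 1→0:  <0:foll t1 ->
5. deliver 0→1:  <1:lead t1 ->
6. deliver 1→3:  <3:foll t1 ->
7. deliver 3→1:  nop
8. timeout(2):  <2:cand t2 ->
9. deliver 2→3:  <3:foll t2 ->
10. deliver 3→2:  nop
11. deliver 2→1:  <1:foll t2 ->
12. deliver 1→2:  <2:lead t2 ->
13. crash(2):  <2:✗lead t2 ->
14. recover(2):  <2:foll t2 ->

2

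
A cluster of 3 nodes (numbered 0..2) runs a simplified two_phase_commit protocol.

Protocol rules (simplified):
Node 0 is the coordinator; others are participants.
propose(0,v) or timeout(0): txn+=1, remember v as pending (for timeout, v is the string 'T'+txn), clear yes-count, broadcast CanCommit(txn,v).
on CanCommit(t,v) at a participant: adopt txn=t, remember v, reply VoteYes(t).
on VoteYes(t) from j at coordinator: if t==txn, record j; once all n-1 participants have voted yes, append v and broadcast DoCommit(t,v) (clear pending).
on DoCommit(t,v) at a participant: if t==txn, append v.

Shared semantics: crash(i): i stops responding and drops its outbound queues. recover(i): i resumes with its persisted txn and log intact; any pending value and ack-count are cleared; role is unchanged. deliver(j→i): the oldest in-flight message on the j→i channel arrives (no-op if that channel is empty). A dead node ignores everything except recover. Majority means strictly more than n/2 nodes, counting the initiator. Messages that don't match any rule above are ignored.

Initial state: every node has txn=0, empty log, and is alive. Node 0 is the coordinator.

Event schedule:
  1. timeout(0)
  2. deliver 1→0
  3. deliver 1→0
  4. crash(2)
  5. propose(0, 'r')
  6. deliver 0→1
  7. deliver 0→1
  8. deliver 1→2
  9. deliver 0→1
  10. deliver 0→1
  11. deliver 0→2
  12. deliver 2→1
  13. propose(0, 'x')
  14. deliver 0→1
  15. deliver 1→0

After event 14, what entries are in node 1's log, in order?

step 1 timeout(0): 0={coor,t=1,log=-}
step 2 deliver 1→0: —
step 3 deliver 1→0: —
step 4 crash(2): 2={✗part,t=0,log=-}
step 5 propose(0,'r'): 0={coor,t=2,log=-}
step 6 deliver 0→1: 1={part,t=1,log=-}
step 7 deliver 0→1: 1={part,t=2,log=-}
step 8 deliver 1→2: —
step 9 deliver 0→1: —
step 10 deliver 0→1: —
step 11 deliver 0→2: —
step 12 deliver 2→1: —
step 13 propose(0,'x'): 0={coor,t=3,log=-}
step 14 deliver 0→1: 1={part,t=3,log=-}

empty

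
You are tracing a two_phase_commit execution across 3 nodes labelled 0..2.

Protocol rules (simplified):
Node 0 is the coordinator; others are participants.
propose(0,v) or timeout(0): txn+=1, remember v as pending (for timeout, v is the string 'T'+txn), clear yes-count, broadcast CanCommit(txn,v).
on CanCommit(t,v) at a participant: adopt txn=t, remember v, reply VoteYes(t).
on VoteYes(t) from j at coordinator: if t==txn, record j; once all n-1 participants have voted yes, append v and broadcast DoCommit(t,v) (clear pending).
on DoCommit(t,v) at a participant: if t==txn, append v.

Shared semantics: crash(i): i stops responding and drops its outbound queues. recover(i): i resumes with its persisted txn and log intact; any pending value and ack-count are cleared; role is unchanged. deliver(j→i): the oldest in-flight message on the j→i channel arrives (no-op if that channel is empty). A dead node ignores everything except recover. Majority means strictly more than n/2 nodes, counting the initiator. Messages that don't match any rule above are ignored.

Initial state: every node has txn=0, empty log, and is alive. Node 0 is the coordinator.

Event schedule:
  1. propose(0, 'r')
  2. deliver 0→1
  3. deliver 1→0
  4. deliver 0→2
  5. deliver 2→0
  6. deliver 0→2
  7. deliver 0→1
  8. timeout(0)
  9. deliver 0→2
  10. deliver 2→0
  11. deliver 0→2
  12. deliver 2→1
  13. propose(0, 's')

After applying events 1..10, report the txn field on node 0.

step 1 propose(0,'r'): 0={coor,t=1,log=-}
step 2 deliver 0→1: 1={part,t=1,log=-}
step 3 deliver 1→0: —
step 4 deliver 0→2: 2={part,t=1,log=-}
step 5 deliver 2→0: 0={coor,t=1,log=r}
step 6 deliver 0→2: 2={part,t=1,log=r}
step 7 deliver 0→1: 1={part,t=1,log=r}
step 8 timeout(0): 0={coor,t=2,log=r}
step 9 deliver 0→2: 2={part,t=2,log=r}
step 10 deliver 2→0: —

2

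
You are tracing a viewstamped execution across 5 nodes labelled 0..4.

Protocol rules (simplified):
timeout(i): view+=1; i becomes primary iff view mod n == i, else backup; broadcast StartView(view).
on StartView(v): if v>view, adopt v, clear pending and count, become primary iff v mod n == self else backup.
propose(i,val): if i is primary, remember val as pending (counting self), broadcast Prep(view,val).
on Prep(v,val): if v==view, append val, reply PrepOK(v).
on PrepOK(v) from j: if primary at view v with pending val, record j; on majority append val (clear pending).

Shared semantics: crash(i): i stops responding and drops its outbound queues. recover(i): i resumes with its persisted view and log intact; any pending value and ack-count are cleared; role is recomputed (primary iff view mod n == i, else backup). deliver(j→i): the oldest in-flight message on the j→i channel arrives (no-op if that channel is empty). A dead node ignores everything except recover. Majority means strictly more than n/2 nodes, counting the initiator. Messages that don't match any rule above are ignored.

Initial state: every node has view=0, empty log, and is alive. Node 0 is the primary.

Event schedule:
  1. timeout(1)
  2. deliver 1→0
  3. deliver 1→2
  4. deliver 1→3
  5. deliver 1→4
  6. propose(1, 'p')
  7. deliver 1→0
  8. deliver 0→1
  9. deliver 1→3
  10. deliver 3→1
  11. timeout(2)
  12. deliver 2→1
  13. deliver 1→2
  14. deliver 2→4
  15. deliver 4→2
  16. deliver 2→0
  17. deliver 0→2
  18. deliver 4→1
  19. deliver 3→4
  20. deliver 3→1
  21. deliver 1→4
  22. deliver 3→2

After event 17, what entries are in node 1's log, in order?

[1] timeout(1) → N1(prim v1 [-])
[2] deliver 1→0 → N0(back v1 [-])
[3] deliver 1→2 → N2(back v1 [-])
[4] deliver 1→3 → N3(back v1 [-])
[5] deliver 1→4 → N4(back v1 [-])
[6] propose(1,'p') → ∅
[7] deliver 1→0 → N0(back v1 [p])
[8] deliver 0→1 → ∅
[9] deliver 1→3 → N3(back v1 [p])
[10] deliver 3→1 → N1(prim v1 [p])
[11] timeout(2) → N2(prim v2 [-])
[12] deliver 2→1 → N1(back v2 [p])
[13] deliver 1→2 → ∅
[14] deliver 2→4 → N4(back v2 [-])
[15] deliver 4→2 → ∅
[16] deliver 2→0 → N0(back v2 [p])
[17] deliver 0→2 → ∅

p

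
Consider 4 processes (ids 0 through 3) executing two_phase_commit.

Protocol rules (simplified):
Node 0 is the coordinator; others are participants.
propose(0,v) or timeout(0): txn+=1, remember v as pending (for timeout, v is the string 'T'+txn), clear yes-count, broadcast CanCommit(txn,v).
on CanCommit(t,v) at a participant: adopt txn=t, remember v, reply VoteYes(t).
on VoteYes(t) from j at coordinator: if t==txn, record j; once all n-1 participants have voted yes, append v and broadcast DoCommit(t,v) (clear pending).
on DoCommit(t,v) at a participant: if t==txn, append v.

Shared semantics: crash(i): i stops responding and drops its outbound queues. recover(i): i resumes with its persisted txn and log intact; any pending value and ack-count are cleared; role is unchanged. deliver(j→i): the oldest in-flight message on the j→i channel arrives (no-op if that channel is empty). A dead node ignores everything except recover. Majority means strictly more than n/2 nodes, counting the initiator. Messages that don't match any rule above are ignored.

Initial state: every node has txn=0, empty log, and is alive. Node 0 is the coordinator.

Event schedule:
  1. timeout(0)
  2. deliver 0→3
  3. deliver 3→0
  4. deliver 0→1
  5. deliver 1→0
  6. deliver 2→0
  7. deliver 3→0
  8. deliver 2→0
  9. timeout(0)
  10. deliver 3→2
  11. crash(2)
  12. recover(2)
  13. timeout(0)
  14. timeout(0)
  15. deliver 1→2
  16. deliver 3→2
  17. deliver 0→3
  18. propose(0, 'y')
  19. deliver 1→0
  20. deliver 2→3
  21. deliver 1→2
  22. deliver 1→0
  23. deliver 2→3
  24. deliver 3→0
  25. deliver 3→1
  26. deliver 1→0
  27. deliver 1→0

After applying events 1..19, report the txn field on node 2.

e1 timeout(0): 0[coor,t=1,-]
e2 deliver 0→3: 3[part,t=1,-]
e3 deliver 3→0: ·
e4 deliver 0→1: 1[part,t=1,-]
e5 deliver 1→0: ·
e6 deliver 2→0: ·
e7 deliver 3→0: ·
e8 deliver 2→0: ·
e9 timeout(0): 0[coor,t=2,-]
e10 deliver 3→2: ·
e11 crash(2): 2[✗part,t=0,-]
e12 recover(2): 2[part,t=0,-]
e13 timeout(0): 0[coor,t=3,-]
e14 timeout(0): 0[coor,t=4,-]
e15 deliver 1→2: ·
e16 deliver 3→2: ·
e17 deliver 0→3: 3[part,t=2,-]
e18 propose(0,'y'): 0[coor,t=5,-]
e19 deliver 1→0: ·

0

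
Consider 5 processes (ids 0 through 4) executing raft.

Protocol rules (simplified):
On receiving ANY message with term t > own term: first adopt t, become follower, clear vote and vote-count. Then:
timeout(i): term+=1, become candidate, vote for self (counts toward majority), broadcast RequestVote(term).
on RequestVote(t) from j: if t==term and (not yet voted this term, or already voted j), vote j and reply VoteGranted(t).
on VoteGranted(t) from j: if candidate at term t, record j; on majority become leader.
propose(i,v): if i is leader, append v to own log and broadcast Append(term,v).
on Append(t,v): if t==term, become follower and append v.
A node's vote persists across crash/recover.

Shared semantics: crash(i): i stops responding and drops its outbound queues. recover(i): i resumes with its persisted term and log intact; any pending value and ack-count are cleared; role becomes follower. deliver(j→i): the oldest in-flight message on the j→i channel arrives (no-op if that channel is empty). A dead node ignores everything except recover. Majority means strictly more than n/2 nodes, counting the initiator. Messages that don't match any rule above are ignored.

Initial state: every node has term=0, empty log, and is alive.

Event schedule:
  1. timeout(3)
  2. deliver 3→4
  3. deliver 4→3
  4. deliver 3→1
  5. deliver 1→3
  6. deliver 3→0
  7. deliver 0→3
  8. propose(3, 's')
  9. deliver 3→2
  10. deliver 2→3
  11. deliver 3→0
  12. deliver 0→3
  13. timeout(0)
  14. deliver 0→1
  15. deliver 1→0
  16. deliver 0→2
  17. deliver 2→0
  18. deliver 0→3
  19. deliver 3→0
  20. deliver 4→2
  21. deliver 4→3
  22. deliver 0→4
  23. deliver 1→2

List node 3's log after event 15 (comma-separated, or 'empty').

s

1. timeout(3):  <3:cand t1 ->
2. deliver 3→4:  <4:foll t1 ->
3. deliver 4→3:  nop
4. deliver 3→1:  <1:foll t1 ->
5. deliver 1→3:  <3:lead t1 ->
6. deliver 3→0:  <0:foll t1 ->
7. deliver 0→3:  nop
8. propose(3,'s'):  <3:lead t1 s>
9. deliver 3→2:  <2:foll t1 ->
10. deliver 2→3:  nop
11. deliver 3→0:  <0:foll t1 s>
12. deliver 0→3:  nop
13. timeout(0):  <0:cand t2 s>
14. deliver 0→1:  <1:foll t2 ->
15. deliver 1→0:  nop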